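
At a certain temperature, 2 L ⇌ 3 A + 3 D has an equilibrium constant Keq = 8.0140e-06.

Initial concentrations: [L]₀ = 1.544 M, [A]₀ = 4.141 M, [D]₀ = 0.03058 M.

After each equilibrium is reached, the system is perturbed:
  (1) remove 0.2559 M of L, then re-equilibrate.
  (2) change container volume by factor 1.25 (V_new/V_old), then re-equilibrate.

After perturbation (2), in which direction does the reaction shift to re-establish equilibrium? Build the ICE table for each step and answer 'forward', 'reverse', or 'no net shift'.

Direction: forward

Q₀ = 8.5179e-04 vs Keq = 8.0140e-06 ⇒ Q>K, reverse
Step 1:
                   L          A          D
  I            1.544      4.141    0.03058
  C          0.01603   -0.02404   -0.02404
  E             1.56      4.117   0.006538
  solve Keq expr → x = -0.008014; check Q = 8.0140e-06
Then remove 0.2559 M of L.
Step 2:
                   L          A          D
  I            1.304      4.117   0.006538
  C       4.8910e-04 -7.3364e-04 -7.3364e-04
  E            1.305      4.116   0.005805
  solve Keq expr → x = -2.4455e-04; check Q = 8.0140e-06
Then change container volume by factor 1.25 (V_new/V_old).
Step 3:
                   L          A          D
  I            1.044      3.293   0.004644
  C        -0.001068   0.001602   0.001602
  E            1.043      3.295   0.006246
  solve Keq expr → x = 5.3394e-04; check Q = 8.0140e-06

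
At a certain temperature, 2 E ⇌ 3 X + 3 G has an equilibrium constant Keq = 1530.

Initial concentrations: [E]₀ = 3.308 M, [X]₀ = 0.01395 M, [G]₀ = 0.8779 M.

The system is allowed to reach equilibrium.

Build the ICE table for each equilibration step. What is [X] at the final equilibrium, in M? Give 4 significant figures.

[X]_eq = 3.191 M

Q₀ = 1.6785e-07 vs Keq = 1530 ⇒ Q<K, forward
Step 1:
                  E         X         G
  Initial     3.308   0.01395    0.8779
  Change     -2.118     3.177     3.177
  Equil        1.19     3.191     4.055
  solve Keq expr → x = 1.059; check Q = 1530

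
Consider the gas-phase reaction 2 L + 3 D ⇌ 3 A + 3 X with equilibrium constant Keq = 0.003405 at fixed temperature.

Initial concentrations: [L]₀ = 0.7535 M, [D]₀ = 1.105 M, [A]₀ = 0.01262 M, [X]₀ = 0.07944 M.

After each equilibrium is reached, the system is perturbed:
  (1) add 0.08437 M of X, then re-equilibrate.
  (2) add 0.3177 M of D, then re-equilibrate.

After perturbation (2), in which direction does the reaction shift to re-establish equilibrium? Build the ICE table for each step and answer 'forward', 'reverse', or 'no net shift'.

Q₀ = 1.3154e-09 vs Keq = 0.003405 ⇒ Q<K, forward
Step 1:
                   L          D          A          X
  Initial     0.7535      1.105    0.01262    0.07944
  Change     -0.1698    -0.2547     0.2547     0.2547
  Equil       0.5837     0.8503     0.2673     0.3342
  solve Keq expr → x = 0.08491; check Q = 0.003405
Then add 0.08437 M of X.
Step 2:
                   L          D          A          X
  Initial     0.5837     0.8503     0.2673     0.4185
  Change     0.01804    0.02705   -0.02705   -0.02705
  Equil       0.6017     0.8773     0.2403     0.3915
  solve Keq expr → x = -0.009018; check Q = 0.003405
Then add 0.3177 M of D.
Step 3:
                   L          D          A          X
  Initial     0.6017      1.195     0.2403     0.3915
  Change    -0.02609   -0.03914    0.03914    0.03914
  Equil       0.5756      1.156     0.2794     0.4306
  solve Keq expr → x = 0.01305; check Q = 0.003405

Direction: forward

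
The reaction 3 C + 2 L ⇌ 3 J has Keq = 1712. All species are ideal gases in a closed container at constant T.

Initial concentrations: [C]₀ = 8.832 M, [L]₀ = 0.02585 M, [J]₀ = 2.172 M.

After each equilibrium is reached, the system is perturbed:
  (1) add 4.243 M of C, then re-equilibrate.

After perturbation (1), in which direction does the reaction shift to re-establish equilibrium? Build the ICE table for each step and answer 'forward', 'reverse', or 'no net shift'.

Direction: forward

Q₀ = 22.26 vs Keq = 1712 ⇒ Q<K, forward
Step 1:
                   C          L          J
  I            8.832    0.02585      2.172
  C         -0.03422   -0.02281    0.03422
  E            8.798   0.003035      2.206
  solve Keq expr → x = 0.01141; check Q = 1712
Then add 4.243 M of C.
Step 2:
                   C          L          J
  I            13.04   0.003035      2.206
  C        -0.002026  -0.001351   0.002026
  E            13.04   0.001684      2.208
  solve Keq expr → x = 6.7527e-04; check Q = 1712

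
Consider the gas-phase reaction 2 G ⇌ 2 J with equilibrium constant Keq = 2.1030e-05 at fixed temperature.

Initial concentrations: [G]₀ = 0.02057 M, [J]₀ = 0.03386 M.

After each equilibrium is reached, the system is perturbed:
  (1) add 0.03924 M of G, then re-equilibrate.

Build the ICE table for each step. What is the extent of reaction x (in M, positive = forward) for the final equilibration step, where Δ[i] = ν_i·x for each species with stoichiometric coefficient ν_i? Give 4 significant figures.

Q₀ = 2.71 vs Keq = 2.1030e-05 ⇒ Q>K, reverse
Step 1:
                    G           J
  init        0.02057     0.03386
  Δ           0.03361    -0.03361
  eq          0.05418  2.4847e-04
  solve Keq expr → x = -0.01681; check Q = 2.1030e-05
Then add 0.03924 M of G.
Step 2:
                    G           J
  init        0.09342  2.4847e-04
  Δ       -1.7913e-04  1.7913e-04
  eq          0.09324  4.2760e-04
  solve Keq expr → x = 8.9564e-05; check Q = 2.1030e-05

x = 8.9564e-05 M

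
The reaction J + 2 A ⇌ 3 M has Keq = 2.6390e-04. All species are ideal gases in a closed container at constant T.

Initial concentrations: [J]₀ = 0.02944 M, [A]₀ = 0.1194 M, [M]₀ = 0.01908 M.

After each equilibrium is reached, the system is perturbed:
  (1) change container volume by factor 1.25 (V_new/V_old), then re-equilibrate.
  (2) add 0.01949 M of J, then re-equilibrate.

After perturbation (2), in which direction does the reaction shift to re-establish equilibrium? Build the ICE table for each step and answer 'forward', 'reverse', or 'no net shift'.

Direction: forward

Q₀ = 0.01655 vs Keq = 2.6390e-04 ⇒ Q>K, reverse
Step 1:
                    J           A           M
  init        0.02944      0.1194     0.01908
  Δ          0.004595     0.00919    -0.01378
  eq          0.03403      0.1286    0.005296
  solve Keq expr → x = -0.004595; check Q = 2.6390e-04
Then change container volume by factor 1.25 (V_new/V_old).
Step 2:
                    J           A           M
  init        0.02723      0.1029    0.004237
  Δ                 0           0           0
  eq          0.02723      0.1029    0.004237
  solve Keq expr → x = 0; check Q = 2.6390e-04
Then add 0.01949 M of J.
Step 3:
                    J           A           M
  init        0.04672      0.1029    0.004237
  Δ       -2.6930e-04 -5.3859e-04  8.0789e-04
  eq          0.04645      0.1023    0.005044
  solve Keq expr → x = 2.6930e-04; check Q = 2.6390e-04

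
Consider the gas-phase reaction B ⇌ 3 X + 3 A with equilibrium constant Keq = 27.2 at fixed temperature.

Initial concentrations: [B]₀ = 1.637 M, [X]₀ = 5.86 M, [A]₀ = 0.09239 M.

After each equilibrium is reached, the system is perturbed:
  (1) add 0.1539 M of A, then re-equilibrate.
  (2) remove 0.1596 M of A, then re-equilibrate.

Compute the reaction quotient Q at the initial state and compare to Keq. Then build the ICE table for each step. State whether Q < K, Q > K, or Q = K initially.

Q₀ = 0.09694; Q < K (proceeds forward)

Q₀ = 0.09694 vs Keq = 27.2 ⇒ Q<K, forward
Step 1:
                  B         X         A
  I           1.637      5.86   0.09239
  C         -0.1505    0.4514    0.4514
  E           1.487     6.311    0.5438
  solve Keq expr → x = 0.1505; check Q = 27.2
Then add 0.1539 M of A.
Step 2:
                  B         X         A
  I           1.487     6.311    0.6977
  C         0.04543   -0.1363   -0.1363
  E           1.532     6.175    0.5614
  solve Keq expr → x = -0.04543; check Q = 27.2
Then remove 0.1596 M of A.
Step 3:
                  B         X         A
  I           1.532     6.175    0.4018
  C        -0.04712    0.1414    0.1414
  E           1.485     6.316    0.5432
  solve Keq expr → x = 0.04712; check Q = 27.2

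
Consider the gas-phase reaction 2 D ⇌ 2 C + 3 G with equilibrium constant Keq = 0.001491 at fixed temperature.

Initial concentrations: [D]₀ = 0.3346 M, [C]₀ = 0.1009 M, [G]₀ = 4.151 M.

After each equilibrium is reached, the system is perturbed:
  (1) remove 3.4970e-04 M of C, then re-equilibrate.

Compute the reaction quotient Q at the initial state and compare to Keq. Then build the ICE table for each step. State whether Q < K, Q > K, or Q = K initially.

Q₀ = 6.504 vs Keq = 0.001491 ⇒ Q>K, reverse
Step 1:
                   D          C          G
  init        0.3346     0.1009      4.151
  Δ          0.09881   -0.09881    -0.1482
  eq          0.4334    0.00209      4.003
  solve Keq expr → x = -0.04941; check Q = 0.001491
Then remove 3.4970e-04 M of C.
Step 2:
                   D          C          G
  init        0.4334    0.00174      4.003
  Δ       -3.4762e-04 3.4762e-04 5.2142e-04
  eq          0.4331   0.002088      4.003
  solve Keq expr → x = 1.7381e-04; check Q = 0.001491

Q₀ = 6.504; Q > K (proceeds reverse)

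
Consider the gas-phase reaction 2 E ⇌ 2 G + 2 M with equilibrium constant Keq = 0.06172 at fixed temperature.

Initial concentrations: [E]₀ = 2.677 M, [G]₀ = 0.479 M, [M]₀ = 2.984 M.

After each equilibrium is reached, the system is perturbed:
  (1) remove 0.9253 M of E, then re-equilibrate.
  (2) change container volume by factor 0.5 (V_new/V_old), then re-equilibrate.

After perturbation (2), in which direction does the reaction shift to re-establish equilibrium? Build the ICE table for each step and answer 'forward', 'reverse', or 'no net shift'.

Direction: reverse

Q₀ = 0.2851 vs Keq = 0.06172 ⇒ Q>K, reverse
Step 1:
                   E          G          M
  I            2.677      0.479      2.984
  C           0.2188    -0.2188    -0.2188
  E            2.896     0.2602      2.765
  solve Keq expr → x = -0.1094; check Q = 0.06172
Then remove 0.9253 M of E.
Step 2:
                   E          G          M
  I            1.971     0.2602      2.765
  C          0.07179   -0.07179   -0.07179
  E            2.042     0.1884      2.693
  solve Keq expr → x = -0.0359; check Q = 0.06172
Then change container volume by factor 0.5 (V_new/V_old).
Step 3:
                   E          G          M
  I            4.085     0.3768      5.387
  C           0.1738    -0.1738    -0.1738
  E            4.258     0.2029      5.213
  solve Keq expr → x = -0.08691; check Q = 0.06172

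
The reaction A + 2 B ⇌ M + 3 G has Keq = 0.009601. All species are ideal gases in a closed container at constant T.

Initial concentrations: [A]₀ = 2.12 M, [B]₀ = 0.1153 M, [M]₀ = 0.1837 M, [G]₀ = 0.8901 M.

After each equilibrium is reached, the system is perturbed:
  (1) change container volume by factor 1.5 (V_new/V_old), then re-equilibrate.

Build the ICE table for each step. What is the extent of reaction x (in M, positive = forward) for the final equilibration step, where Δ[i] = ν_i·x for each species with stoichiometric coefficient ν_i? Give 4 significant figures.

Q₀ = 4.597 vs Keq = 0.009601 ⇒ Q>K, reverse
Step 1:
                  A         B         M         G
  I            2.12    0.1153    0.1837    0.8901
  C          0.1454    0.2907   -0.1454   -0.4361
  E           2.265     0.406   0.03833     0.454
  solve Keq expr → x = -0.1454; check Q = 0.009601
Then change container volume by factor 1.5 (V_new/V_old).
Step 2:
                  A         B         M         G
  I            1.51    0.2707   0.02555    0.3027
  C       -0.005039  -0.01008  0.005039   0.01512
  E           1.505    0.2606   0.03059    0.3178
  solve Keq expr → x = 0.005039; check Q = 0.009601

x = 0.005039 M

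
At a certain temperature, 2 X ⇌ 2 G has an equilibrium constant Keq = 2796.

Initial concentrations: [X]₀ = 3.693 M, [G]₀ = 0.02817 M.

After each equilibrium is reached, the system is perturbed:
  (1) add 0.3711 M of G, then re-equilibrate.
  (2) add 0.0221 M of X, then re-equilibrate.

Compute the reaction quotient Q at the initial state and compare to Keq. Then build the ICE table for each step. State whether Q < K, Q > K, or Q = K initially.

Q₀ = 5.8186e-05; Q < K (proceeds forward)

Q₀ = 5.8186e-05 vs Keq = 2796 ⇒ Q<K, forward
Step 1:
                   X          G
  init         3.693    0.02817
  Δ           -3.624      3.624
  eq         0.06907      3.652
  solve Keq expr → x = 1.812; check Q = 2796
Then add 0.3711 M of G.
Step 2:
                   X          G
  init       0.06907      4.023
  Δ         0.006888  -0.006888
  eq         0.07596      4.016
  solve Keq expr → x = -0.003444; check Q = 2796
Then add 0.0221 M of X.
Step 3:
                   X          G
  init       0.09806      4.016
  Δ         -0.02169    0.02169
  eq         0.07637      4.038
  solve Keq expr → x = 0.01084; check Q = 2796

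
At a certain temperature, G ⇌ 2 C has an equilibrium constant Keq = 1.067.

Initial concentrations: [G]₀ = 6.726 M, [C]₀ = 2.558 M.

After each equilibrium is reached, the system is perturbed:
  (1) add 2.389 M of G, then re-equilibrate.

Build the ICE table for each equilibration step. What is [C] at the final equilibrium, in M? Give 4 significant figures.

[C]_eq = 3.074 M

Q₀ = 0.9728 vs Keq = 1.067 ⇒ Q<K, forward
Step 1:
                  G         C
  Initial     6.726     2.558
  Change   -0.05498      0.11
  Equil       6.671     2.668
  solve Keq expr → x = 0.05498; check Q = 1.067
Then add 2.389 M of G.
Step 2:
                  G         C
  Initial      9.06     2.668
  Change    -0.2031    0.4062
  Equil       8.857     3.074
  solve Keq expr → x = 0.2031; check Q = 1.067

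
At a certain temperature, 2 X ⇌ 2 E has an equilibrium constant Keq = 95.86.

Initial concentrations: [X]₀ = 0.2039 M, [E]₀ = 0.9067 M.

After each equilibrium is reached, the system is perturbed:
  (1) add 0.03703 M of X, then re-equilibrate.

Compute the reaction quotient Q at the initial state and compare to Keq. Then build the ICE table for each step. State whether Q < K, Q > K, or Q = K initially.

Q₀ = 19.77; Q < K (proceeds forward)

Q₀ = 19.77 vs Keq = 95.86 ⇒ Q<K, forward
Step 1:
                    X           E
  Initial      0.2039      0.9067
  Change       -0.101       0.101
  Equil        0.1029       1.008
  solve Keq expr → x = 0.05049; check Q = 95.86
Then add 0.03703 M of X.
Step 2:
                    X           E
  Initial        0.14       1.008
  Change      -0.0336      0.0336
  Equil        0.1064       1.041
  solve Keq expr → x = 0.0168; check Q = 95.86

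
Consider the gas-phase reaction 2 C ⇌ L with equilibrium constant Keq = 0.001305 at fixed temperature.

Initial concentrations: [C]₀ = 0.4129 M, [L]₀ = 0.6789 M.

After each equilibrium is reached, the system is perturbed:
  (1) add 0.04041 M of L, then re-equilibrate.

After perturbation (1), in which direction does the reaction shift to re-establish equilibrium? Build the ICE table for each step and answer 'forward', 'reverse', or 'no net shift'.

Direction: reverse

Q₀ = 3.982 vs Keq = 0.001305 ⇒ Q>K, reverse
Step 1:
                    C           L
  init         0.4129      0.6789
  Δ              1.35     -0.6748
  eq            1.763    0.004054
  solve Keq expr → x = -0.6748; check Q = 0.001305
Then add 0.04041 M of L.
Step 2:
                    C           L
  init          1.763     0.04446
  Δ           0.08007    -0.04003
  eq            1.843    0.004431
  solve Keq expr → x = -0.04003; check Q = 0.001305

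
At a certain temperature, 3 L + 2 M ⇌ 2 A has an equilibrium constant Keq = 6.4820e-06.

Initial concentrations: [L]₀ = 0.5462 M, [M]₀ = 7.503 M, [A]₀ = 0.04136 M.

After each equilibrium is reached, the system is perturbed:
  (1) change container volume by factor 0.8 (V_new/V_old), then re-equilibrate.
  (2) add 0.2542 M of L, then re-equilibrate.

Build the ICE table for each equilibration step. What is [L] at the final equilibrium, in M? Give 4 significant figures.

[L]_eq = 0.9797 M

Q₀ = 1.8648e-04 vs Keq = 6.4820e-06 ⇒ Q>K, reverse
Step 1:
                    L           M           A
  init         0.5462       7.503     0.04136
  Δ           0.04883     0.03255    -0.03255
  eq            0.595       7.536    0.008806
  solve Keq expr → x = -0.01628; check Q = 6.4820e-06
Then change container volume by factor 0.8 (V_new/V_old).
Step 2:
                    L           M           A
  init         0.7438       9.419     0.01101
  Δ         -0.006263   -0.004175    0.004175
  eq           0.7375       9.415     0.01518
  solve Keq expr → x = 0.002088; check Q = 6.4820e-06
Then add 0.2542 M of L.
Step 3:
                    L           M           A
  init         0.9917       9.415     0.01518
  Δ          -0.01206   -0.008041    0.008041
  eq           0.9797       9.407     0.02322
  solve Keq expr → x = 0.00402; check Q = 6.4820e-06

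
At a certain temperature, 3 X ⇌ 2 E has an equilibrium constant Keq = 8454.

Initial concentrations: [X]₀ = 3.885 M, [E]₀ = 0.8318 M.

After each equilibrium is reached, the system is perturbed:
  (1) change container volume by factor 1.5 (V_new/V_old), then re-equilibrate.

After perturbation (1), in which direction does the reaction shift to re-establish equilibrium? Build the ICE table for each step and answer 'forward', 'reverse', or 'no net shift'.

Direction: reverse

Q₀ = 0.0118 vs Keq = 8454 ⇒ Q<K, forward
Step 1:
                   X          E
  I            3.885     0.8318
  C           -3.775      2.517
  E           0.1099      3.349
  solve Keq expr → x = 1.258; check Q = 8454
Then change container volume by factor 1.5 (V_new/V_old).
Step 2:
                   X          E
  I          0.07325      2.232
  C          0.01043  -0.006951
  E          0.08367      2.225
  solve Keq expr → x = -0.003475; check Q = 8454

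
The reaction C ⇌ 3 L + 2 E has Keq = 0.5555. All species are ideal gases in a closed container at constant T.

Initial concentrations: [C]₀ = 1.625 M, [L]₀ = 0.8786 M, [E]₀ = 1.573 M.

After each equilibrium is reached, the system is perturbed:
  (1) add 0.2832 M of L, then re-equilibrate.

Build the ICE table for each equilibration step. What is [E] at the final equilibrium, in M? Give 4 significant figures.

[E]_eq = 1.341 M

Q₀ = 1.033 vs Keq = 0.5555 ⇒ Q>K, reverse
Step 1:
                    C           L           E
  init          1.625      0.8786       1.573
  Δ           0.04334       -0.13    -0.08667
  eq            1.668      0.7486       1.486
  solve Keq expr → x = -0.04334; check Q = 0.5555
Then add 0.2832 M of L.
Step 2:
                    C           L           E
  init          1.668       1.032       1.486
  Δ           0.07281     -0.2184     -0.1456
  eq            1.741      0.8134       1.341
  solve Keq expr → x = -0.07281; check Q = 0.5555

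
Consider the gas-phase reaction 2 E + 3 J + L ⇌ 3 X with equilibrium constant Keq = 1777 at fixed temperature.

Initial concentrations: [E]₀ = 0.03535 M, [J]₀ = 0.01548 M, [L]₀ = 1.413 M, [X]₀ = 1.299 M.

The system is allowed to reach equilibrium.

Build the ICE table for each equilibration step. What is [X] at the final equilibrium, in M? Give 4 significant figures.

[X]_eq = 1.075 M

Q₀ = 3.3465e+08 vs Keq = 1777 ⇒ Q>K, reverse
Step 1:
                   E          J          L          X
  init       0.03535    0.01548      1.413      1.299
  Δ           0.1494     0.2241    0.07471    -0.2241
  eq          0.1848     0.2396      1.488      1.075
  solve Keq expr → x = -0.07471; check Q = 1777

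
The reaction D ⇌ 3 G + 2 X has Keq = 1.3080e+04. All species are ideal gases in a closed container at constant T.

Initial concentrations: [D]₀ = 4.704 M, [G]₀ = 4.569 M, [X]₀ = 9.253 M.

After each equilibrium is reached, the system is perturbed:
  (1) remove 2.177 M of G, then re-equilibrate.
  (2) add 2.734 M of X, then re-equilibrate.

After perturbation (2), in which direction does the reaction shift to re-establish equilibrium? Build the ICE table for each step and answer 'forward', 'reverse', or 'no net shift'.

Q₀ = 1736 vs Keq = 1.3080e+04 ⇒ Q<K, forward
Step 1:
                  D         G         X
  Initial     4.704     4.569     9.253
  Change    -0.9316     2.795     1.863
  Equil       3.772     7.364     11.12
  solve Keq expr → x = 0.9316; check Q = 1.3080e+04
Then remove 2.177 M of G.
Step 2:
                  D         G         X
  Initial     3.772     5.187     11.12
  Change    -0.4873     1.462    0.9747
  Equil       3.285     6.649     12.09
  solve Keq expr → x = 0.4873; check Q = 1.3080e+04
Then add 2.734 M of X.
Step 3:
                  D         G         X
  Initial     3.285     6.649     14.82
  Change      0.205   -0.6149   -0.4099
  Equil        3.49     6.034     14.41
  solve Keq expr → x = -0.205; check Q = 1.3080e+04

Direction: reverse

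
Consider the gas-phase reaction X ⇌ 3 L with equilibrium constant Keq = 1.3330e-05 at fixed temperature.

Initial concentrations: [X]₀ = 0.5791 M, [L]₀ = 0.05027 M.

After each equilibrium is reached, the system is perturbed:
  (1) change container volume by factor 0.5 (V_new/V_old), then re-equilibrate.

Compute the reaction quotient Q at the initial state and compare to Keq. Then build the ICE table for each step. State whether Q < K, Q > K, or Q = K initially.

Q₀ = 2.1937e-04; Q > K (proceeds reverse)

Q₀ = 2.1937e-04 vs Keq = 1.3330e-05 ⇒ Q>K, reverse
Step 1:
                  X         L
  Initial    0.5791   0.05027
  Change    0.01013  -0.03039
  Equil      0.5892   0.01988
  solve Keq expr → x = -0.01013; check Q = 1.3330e-05
Then change container volume by factor 0.5 (V_new/V_old).
Step 2:
                  X         L
  Initial     1.178   0.03976
  Change   0.004892  -0.01468
  Equil       1.183   0.02508
  solve Keq expr → x = -0.004892; check Q = 1.3330e-05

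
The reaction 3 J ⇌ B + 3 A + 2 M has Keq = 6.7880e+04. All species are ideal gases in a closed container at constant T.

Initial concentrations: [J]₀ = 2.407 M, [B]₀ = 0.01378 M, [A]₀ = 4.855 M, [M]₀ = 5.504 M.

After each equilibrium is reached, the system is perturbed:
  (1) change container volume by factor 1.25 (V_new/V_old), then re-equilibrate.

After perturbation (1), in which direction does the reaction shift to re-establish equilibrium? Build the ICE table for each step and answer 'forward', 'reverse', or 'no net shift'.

Q₀ = 3.426 vs Keq = 6.7880e+04 ⇒ Q<K, forward
Step 1:
                  J         B         A         M
  init        2.407   0.01378     4.855     5.504
  Δ          -1.895    0.6318     1.895     1.264
  eq         0.5117    0.6455      6.75     6.768
  solve Keq expr → x = 0.6318; check Q = 6.7880e+04
Then change container volume by factor 1.25 (V_new/V_old).
Step 2:
                  J         B         A         M
  init       0.4094    0.5164       5.4     5.414
  Δ        -0.07067   0.02356   0.07067   0.04711
  eq         0.3387      0.54     5.471     5.461
  solve Keq expr → x = 0.02356; check Q = 6.7880e+04

Direction: forward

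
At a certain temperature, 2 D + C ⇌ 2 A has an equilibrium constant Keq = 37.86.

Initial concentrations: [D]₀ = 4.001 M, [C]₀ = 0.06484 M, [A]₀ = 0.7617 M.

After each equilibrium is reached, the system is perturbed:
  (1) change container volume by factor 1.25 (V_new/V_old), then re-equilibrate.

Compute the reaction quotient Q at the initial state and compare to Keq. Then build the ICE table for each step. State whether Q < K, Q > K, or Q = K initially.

Q₀ = 0.559; Q < K (proceeds forward)

Q₀ = 0.559 vs Keq = 37.86 ⇒ Q<K, forward
Step 1:
                    D           C           A
  I             4.001     0.06484      0.7617
  C           -0.1269    -0.06345      0.1269
  E             3.874     0.00139      0.8886
  solve Keq expr → x = 0.06345; check Q = 37.86
Then change container volume by factor 1.25 (V_new/V_old).
Step 2:
                    D           C           A
  I             3.099    0.001112      0.7109
  C        5.5055e-04  2.7528e-04 -5.5055e-04
  E               3.1    0.001387      0.7103
  solve Keq expr → x = -2.7528e-04; check Q = 37.86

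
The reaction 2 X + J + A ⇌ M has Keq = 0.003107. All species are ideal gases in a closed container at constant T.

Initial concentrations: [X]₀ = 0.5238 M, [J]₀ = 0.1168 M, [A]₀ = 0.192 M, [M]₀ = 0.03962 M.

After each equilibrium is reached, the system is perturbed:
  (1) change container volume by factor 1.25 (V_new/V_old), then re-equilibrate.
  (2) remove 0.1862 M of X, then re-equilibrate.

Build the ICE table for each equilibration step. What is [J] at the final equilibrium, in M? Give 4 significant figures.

[J]_eq = 0.1251 M

Q₀ = 6.439 vs Keq = 0.003107 ⇒ Q>K, reverse
Step 1:
                    X           J           A           M
  Initial      0.5238      0.1168       0.192     0.03962
  Change      0.07916     0.03958     0.03958    -0.03958
  Equil         0.603      0.1564      0.2316  4.0907e-05
  solve Keq expr → x = -0.03958; check Q = 0.003107
Then change container volume by factor 1.25 (V_new/V_old).
Step 2:
                    X           J           A           M
  Initial      0.4824      0.1251      0.1853  3.2725e-05
  Change   3.1928e-05  1.5964e-05  1.5964e-05 -1.5964e-05
  Equil        0.4824      0.1251      0.1853  1.6761e-05
  solve Keq expr → x = -1.5964e-05; check Q = 0.003107
Then remove 0.1862 M of X.
Step 3:
                    X           J           A           M
  Initial      0.2962      0.1251      0.1853  1.6761e-05
  Change   2.0880e-05  1.0440e-05  1.0440e-05 -1.0440e-05
  Equil        0.2962      0.1251      0.1853  6.3209e-06
  solve Keq expr → x = -1.0440e-05; check Q = 0.003107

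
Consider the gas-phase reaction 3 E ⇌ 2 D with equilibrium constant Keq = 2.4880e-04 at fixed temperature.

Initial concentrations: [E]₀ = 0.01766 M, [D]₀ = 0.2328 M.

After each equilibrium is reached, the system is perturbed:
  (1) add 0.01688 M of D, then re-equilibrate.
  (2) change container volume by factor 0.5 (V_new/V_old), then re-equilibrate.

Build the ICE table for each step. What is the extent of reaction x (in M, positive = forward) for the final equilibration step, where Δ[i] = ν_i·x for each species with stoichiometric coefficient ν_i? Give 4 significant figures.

x = 0.001522 M

Q₀ = 9840 vs Keq = 2.4880e-04 ⇒ Q>K, reverse
Step 1:
                  E         D
  init      0.01766    0.2328
  Δ          0.3441   -0.2294
  eq         0.3617  0.003431
  solve Keq expr → x = -0.1147; check Q = 2.4880e-04
Then add 0.01688 M of D.
Step 2:
                  E         D
  init       0.3617   0.02031
  Δ         0.02478  -0.01652
  eq         0.3865   0.00379
  solve Keq expr → x = -0.008261; check Q = 2.4880e-04
Then change container volume by factor 0.5 (V_new/V_old).
Step 3:
                  E         D
  init        0.773   0.00758
  Δ       -0.004567  0.003045
  eq         0.7684   0.01062
  solve Keq expr → x = 0.001522; check Q = 2.4880e-04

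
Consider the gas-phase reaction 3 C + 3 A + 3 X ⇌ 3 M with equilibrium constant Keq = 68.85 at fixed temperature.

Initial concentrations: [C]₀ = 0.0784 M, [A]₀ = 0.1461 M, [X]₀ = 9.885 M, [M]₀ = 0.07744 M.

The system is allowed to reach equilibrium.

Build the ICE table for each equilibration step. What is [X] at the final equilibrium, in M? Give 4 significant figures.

Q₀ = 0.3199 vs Keq = 68.85 ⇒ Q<K, forward
Step 1:
                   C          A          X          M
  Initial     0.0784     0.1461      9.885    0.07744
  Change    -0.04716   -0.04716   -0.04716    0.04716
  Equil      0.03124    0.09894      9.838     0.1246
  solve Keq expr → x = 0.01572; check Q = 68.85

[X]_eq = 9.838 M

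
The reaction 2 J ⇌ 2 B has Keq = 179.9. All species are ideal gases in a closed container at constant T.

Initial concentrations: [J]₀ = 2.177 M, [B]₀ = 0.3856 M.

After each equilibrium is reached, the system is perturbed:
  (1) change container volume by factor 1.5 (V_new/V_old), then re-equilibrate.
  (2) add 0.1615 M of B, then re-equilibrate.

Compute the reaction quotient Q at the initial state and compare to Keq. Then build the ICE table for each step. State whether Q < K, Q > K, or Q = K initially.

Q₀ = 0.03137 vs Keq = 179.9 ⇒ Q<K, forward
Step 1:
                    J           B
  I             2.177      0.3856
  C            -1.999       1.999
  E            0.1778       2.385
  solve Keq expr → x = 0.9996; check Q = 179.9
Then change container volume by factor 1.5 (V_new/V_old).
Step 2:
                    J           B
  I            0.1185        1.59
  C                 0           0
  E            0.1185        1.59
  solve Keq expr → x = 0; check Q = 179.9
Then add 0.1615 M of B.
Step 3:
                    J           B
  I            0.1185       1.751
  C           0.01121    -0.01121
  E            0.1297        1.74
  solve Keq expr → x = -0.005603; check Q = 179.9

Q₀ = 0.03137; Q < K (proceeds forward)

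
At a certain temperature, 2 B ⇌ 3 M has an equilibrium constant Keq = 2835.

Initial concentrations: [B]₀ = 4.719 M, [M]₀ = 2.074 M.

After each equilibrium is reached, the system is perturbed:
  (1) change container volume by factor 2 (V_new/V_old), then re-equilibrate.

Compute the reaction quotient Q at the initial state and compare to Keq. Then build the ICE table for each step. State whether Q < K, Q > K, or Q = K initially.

Q₀ = 0.4006; Q < K (proceeds forward)

Q₀ = 0.4006 vs Keq = 2835 ⇒ Q<K, forward
Step 1:
                   B          M
  init         4.719      2.074
  Δ           -4.257      6.385
  eq          0.4621      8.459
  solve Keq expr → x = 2.128; check Q = 2835
Then change container volume by factor 2 (V_new/V_old).
Step 2:
                   B          M
  init         0.231       4.23
  Δ         -0.06223    0.09335
  eq          0.1688      4.323
  solve Keq expr → x = 0.03112; check Q = 2835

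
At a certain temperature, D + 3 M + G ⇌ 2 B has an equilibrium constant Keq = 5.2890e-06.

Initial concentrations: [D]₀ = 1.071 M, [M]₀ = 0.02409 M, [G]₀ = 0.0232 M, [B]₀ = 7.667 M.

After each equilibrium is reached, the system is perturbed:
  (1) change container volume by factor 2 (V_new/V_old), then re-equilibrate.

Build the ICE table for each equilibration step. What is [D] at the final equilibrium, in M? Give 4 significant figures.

Q₀ = 1.6922e+08 vs Keq = 5.2890e-06 ⇒ Q>K, reverse
Step 1:
                    D           M           G           B
  Initial       1.071     0.02409      0.0232       7.667
  Change        3.658       10.98       3.658      -7.317
  Equil         4.729          11       3.682      0.3501
  solve Keq expr → x = -3.658; check Q = 5.2890e-06
Then change container volume by factor 2 (V_new/V_old).
Step 2:
                    D           M           G           B
  Initial       2.365         5.5       1.841       0.175
  Change      0.05434       0.163     0.05434     -0.1087
  Equil         2.419       5.663       1.895     0.06636
  solve Keq expr → x = -0.05434; check Q = 5.2890e-06

[D]_eq = 2.419 M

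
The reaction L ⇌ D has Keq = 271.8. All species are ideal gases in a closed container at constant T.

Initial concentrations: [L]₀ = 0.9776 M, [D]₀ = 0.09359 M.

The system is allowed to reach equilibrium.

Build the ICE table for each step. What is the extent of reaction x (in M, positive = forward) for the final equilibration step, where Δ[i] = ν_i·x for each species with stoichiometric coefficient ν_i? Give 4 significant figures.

x = 0.9737 M

Q₀ = 0.09573 vs Keq = 271.8 ⇒ Q<K, forward
Step 1:
                  L         D
  Initial    0.9776   0.09359
  Change    -0.9737    0.9737
  Equil    0.003927     1.067
  solve Keq expr → x = 0.9737; check Q = 271.8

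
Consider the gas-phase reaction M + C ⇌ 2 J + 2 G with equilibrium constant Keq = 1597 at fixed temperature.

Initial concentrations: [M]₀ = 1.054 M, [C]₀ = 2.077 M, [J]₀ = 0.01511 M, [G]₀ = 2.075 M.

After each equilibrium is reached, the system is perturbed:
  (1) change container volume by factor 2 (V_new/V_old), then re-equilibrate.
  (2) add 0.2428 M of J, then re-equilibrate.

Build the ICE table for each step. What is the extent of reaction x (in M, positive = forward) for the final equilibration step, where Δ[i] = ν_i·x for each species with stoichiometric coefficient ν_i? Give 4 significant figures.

Q₀ = 4.4904e-04 vs Keq = 1597 ⇒ Q<K, forward
Step 1:
                   M          C          J          G
  Initial      1.054      2.077    0.01511      2.075
  Change      -1.013     -1.013      2.026      2.026
  Equil       0.0412      1.064      2.041      4.101
  solve Keq expr → x = 1.013; check Q = 1597
Then change container volume by factor 2 (V_new/V_old).
Step 2:
                   M          C          J          G
  Initial     0.0206     0.5321       1.02       2.05
  Change    -0.01483   -0.01483    0.02965    0.02965
  Equil     0.005774     0.5173       1.05       2.08
  solve Keq expr → x = 0.01483; check Q = 1597
Then add 0.2428 M of J.
Step 3:
                   M          C          J          G
  Initial   0.005774     0.5173      1.293       2.08
  Change     0.00281    0.00281  -0.005619  -0.005619
  Equil     0.008583     0.5201      1.287      2.074
  solve Keq expr → x = -0.00281; check Q = 1597

x = -0.00281 M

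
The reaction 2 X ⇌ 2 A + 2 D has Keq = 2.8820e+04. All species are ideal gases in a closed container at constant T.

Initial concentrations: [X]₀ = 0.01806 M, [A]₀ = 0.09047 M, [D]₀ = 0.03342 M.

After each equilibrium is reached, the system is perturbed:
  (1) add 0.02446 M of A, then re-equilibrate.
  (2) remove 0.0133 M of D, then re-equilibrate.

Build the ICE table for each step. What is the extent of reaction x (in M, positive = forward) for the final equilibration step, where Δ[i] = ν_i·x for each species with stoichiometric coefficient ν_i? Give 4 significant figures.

Q₀ = 0.02803 vs Keq = 2.8820e+04 ⇒ Q<K, forward
Step 1:
                    X           A           D
  Initial     0.01806     0.09047     0.03342
  Change     -0.01803     0.01803     0.01803
  Equil    3.2880e-05      0.1085     0.05145
  solve Keq expr → x = 0.009014; check Q = 2.8820e+04
Then add 0.02446 M of A.
Step 2:
                    X           A           D
  Initial  3.2880e-05       0.133     0.05145
  Change   7.4046e-06 -7.4046e-06 -7.4046e-06
  Equil    4.0285e-05      0.1329     0.05144
  solve Keq expr → x = -3.7023e-06; check Q = 2.8820e+04
Then remove 0.0133 M of D.
Step 3:
                    X           A           D
  Initial  4.0285e-05      0.1329     0.03814
  Change  -1.0405e-05  1.0405e-05  1.0405e-05
  Equil    2.9879e-05       0.133     0.03815
  solve Keq expr → x = 5.2026e-06; check Q = 2.8820e+04

x = 5.2026e-06 M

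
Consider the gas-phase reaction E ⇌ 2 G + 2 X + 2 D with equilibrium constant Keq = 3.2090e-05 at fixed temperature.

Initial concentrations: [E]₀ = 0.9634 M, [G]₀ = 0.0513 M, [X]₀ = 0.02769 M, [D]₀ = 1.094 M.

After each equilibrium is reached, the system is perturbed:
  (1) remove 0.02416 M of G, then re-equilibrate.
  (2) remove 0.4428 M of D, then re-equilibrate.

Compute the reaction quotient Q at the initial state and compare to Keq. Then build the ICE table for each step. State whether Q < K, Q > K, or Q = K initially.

Q₀ = 2.5067e-06 vs Keq = 3.2090e-05 ⇒ Q<K, forward
Step 1:
                   E          G          X          D
  init        0.9634     0.0513    0.02769      1.094
  Δ         -0.01575    0.03149    0.03149    0.03149
  eq          0.9477    0.08279    0.05918      1.125
  solve Keq expr → x = 0.01575; check Q = 3.2090e-05
Then remove 0.02416 M of G.
Step 2:
                   E          G          X          D
  init        0.9477    0.05863    0.05918      1.125
  Δ        -0.005332    0.01066    0.01066    0.01066
  eq          0.9423     0.0693    0.06985      1.136
  solve Keq expr → x = 0.005332; check Q = 3.2090e-05
Then remove 0.4428 M of D.
Step 3:
                   E          G          X          D
  init        0.9423     0.0693    0.06985     0.6934
  Δ        -0.009066    0.01813    0.01813    0.01813
  eq          0.9333    0.08743    0.08798     0.7115
  solve Keq expr → x = 0.009066; check Q = 3.2090e-05

Q₀ = 2.5067e-06; Q < K (proceeds forward)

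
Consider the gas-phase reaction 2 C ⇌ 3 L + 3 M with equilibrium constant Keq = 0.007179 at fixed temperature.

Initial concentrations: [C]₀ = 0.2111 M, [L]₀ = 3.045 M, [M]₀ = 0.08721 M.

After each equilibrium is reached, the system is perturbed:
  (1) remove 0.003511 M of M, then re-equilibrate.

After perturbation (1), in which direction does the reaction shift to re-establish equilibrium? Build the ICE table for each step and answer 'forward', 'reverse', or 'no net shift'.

Q₀ = 0.4202 vs Keq = 0.007179 ⇒ Q>K, reverse
Step 1:
                   C          L          M
  I           0.2111      3.045    0.08721
  C          0.04094   -0.06141   -0.06141
  E            0.252      2.984     0.0258
  solve Keq expr → x = -0.02047; check Q = 0.007179
Then remove 0.003511 M of M.
Step 2:
                   C          L          M
  I            0.252      2.984    0.02229
  C         -0.00222   0.003331   0.003331
  E           0.2498      2.987    0.02562
  solve Keq expr → x = 0.00111; check Q = 0.007179

Direction: forward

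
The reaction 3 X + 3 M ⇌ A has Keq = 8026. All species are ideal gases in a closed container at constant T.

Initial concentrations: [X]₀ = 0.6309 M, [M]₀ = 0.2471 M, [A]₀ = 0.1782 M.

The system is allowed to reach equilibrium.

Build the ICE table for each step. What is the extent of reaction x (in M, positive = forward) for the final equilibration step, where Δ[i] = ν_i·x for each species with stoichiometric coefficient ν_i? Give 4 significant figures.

Q₀ = 47.03 vs Keq = 8026 ⇒ Q<K, forward
Step 1:
                   X          M          A
  init        0.6309     0.2471     0.1782
  Δ          -0.1787    -0.1787    0.05956
  eq          0.4522    0.06842     0.2378
  solve Keq expr → x = 0.05956; check Q = 8026

x = 0.05956 M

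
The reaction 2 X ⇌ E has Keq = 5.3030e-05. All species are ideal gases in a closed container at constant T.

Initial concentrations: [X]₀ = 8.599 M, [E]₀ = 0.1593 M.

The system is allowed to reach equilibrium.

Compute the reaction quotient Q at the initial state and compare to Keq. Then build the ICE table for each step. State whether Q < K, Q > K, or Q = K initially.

Q₀ = 0.002154; Q > K (proceeds reverse)

Q₀ = 0.002154 vs Keq = 5.3030e-05 ⇒ Q>K, reverse
Step 1:
                  X         E
  init        8.599    0.1593
  Δ          0.3102   -0.1551
  eq          8.909  0.004209
  solve Keq expr → x = -0.1551; check Q = 5.3030e-05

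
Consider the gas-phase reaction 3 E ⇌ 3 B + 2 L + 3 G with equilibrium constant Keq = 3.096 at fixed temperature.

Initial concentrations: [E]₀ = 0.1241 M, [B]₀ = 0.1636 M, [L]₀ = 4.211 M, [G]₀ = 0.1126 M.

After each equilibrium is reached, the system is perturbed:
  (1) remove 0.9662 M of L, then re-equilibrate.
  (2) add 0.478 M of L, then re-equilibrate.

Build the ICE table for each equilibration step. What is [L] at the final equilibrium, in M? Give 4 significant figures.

[L]_eq = 3.763 M

Q₀ = 0.058 vs Keq = 3.096 ⇒ Q<K, forward
Step 1:
                    E           B           L           G
  I            0.1241      0.1636       4.211      0.1126
  C          -0.05686     0.05686     0.03791     0.05686
  E           0.06724      0.2205       4.249      0.1695
  solve Keq expr → x = 0.01895; check Q = 3.096
Then remove 0.9662 M of L.
Step 2:
                    E           B           L           G
  I           0.06724      0.2205       3.283      0.1695
  C         -0.006603    0.006603    0.004402    0.006603
  E           0.06064      0.2271       3.287      0.1761
  solve Keq expr → x = 0.002201; check Q = 3.096
Then add 0.478 M of L.
Step 3:
                    E           B           L           G
  I           0.06064      0.2271       3.765      0.1761
  C          0.003437   -0.003437   -0.002292   -0.003437
  E           0.06408      0.2236       3.763      0.1726
  solve Keq expr → x = -0.001146; check Q = 3.096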